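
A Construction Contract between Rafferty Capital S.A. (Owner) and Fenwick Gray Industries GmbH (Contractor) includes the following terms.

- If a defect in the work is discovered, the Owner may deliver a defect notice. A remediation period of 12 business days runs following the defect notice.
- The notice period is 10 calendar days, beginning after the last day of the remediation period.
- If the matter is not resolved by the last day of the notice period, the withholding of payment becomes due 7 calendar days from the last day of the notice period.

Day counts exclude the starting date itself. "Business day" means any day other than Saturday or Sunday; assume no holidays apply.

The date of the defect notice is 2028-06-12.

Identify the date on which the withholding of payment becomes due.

2028-07-15

The last day of the remediation period: counting 12 business days from Monday, 2028-06-12 (Jun 13, Jun 14, Jun 15, Jun 16, …, Jun 26, Jun 27, Jun 28, skipping weekends) reaches Wednesday, 2028-06-28.
The last day of the notice period: 10 calendar days after 2028-06-28 is 2028-07-08.
Adding 7 calendar days to 2028-07-08 gives 2028-07-15, which is the date on which the withholding of payment becomes due.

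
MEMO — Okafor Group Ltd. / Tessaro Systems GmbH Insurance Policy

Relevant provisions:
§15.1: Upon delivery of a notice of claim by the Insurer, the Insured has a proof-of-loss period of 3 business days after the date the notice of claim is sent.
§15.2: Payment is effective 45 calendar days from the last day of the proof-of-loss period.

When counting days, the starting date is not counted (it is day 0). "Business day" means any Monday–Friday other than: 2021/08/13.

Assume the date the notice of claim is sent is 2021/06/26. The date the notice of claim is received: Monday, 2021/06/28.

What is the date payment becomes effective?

2021/08/14

The last day of the proof-of-loss period: counting 3 business days from Saturday, 2021/06/26 (Jun 28, Jun 29, Jun 30, skipping weekends) reaches Wednesday, 2021/06/30.
Adding 45 calendar days to 2021/06/30 gives 2021/08/14, which is the date payment becomes effective.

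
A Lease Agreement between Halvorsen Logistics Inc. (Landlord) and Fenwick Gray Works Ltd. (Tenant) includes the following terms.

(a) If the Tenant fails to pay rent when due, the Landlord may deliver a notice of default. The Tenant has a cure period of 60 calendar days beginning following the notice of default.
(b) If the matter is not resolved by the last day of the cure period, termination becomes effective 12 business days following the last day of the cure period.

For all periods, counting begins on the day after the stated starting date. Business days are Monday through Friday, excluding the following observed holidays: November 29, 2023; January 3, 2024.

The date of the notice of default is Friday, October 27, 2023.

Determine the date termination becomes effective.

January 12, 2024

The last day of the cure period: October 27, 2023 + 60 days = December 26, 2023.
The date termination becomes effective: 12 business days after Tuesday, December 26, 2023, skipping weekends and the listed holiday on Jan 3 — Dec 27, Dec 28, Dec 29, Jan 1, …, Jan 10, Jan 11, Jan 12 — lands on Friday, January 12, 2024.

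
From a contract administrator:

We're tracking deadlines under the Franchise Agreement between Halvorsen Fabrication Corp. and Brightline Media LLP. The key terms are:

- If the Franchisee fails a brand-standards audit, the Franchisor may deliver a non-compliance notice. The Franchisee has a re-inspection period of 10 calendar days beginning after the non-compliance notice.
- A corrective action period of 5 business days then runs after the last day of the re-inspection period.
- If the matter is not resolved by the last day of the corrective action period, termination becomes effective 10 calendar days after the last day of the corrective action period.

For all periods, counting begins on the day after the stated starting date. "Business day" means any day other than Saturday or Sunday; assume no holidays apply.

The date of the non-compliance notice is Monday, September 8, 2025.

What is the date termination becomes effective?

Adding 10 calendar days to September 8, 2025 gives September 18, 2025, which is the last day of the re-inspection period.
The last day of the corrective action period: counting 5 business days from Thursday, September 18, 2025 (Sep 19, Sep 22, Sep 23, Sep 24, Sep 25, skipping weekends) reaches Thursday, September 25, 2025.
Adding 10 calendar days to September 25, 2025 gives October 5, 2025, which is the date termination becomes effective.

October 5, 2025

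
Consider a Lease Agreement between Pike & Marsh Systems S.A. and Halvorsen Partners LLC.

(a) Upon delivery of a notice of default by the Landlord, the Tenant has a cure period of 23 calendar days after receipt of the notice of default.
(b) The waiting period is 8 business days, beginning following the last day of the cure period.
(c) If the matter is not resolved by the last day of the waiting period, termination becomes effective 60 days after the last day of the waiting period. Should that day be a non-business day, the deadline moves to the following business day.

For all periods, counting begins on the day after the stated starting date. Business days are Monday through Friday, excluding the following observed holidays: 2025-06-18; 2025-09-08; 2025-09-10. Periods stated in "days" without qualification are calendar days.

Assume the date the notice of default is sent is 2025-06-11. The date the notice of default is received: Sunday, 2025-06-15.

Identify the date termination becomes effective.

The last day of the cure period: 23 calendar days after 2025-06-15 is 2025-07-08.
The last day of the waiting period: 8 business days after Tuesday, 2025-07-08, skipping weekends — Jul 9, Jul 10, Jul 11, Jul 14, Jul 15, Jul 16, Jul 17, Jul 18 — lands on Friday, 2025-07-18.
The date termination becomes effective: 60 calendar days after 2025-07-18 is 2025-09-16. 2025-09-16 is a Tuesday and is not a listed holiday, so no roll-forward applies.

2025-09-16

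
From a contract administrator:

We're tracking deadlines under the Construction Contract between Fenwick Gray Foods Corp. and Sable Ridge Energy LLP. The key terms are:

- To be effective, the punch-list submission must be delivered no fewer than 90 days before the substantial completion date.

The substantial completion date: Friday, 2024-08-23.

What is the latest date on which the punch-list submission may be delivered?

Counting back 90 calendar days from 2024-08-23 gives 2024-05-25.

2024-05-25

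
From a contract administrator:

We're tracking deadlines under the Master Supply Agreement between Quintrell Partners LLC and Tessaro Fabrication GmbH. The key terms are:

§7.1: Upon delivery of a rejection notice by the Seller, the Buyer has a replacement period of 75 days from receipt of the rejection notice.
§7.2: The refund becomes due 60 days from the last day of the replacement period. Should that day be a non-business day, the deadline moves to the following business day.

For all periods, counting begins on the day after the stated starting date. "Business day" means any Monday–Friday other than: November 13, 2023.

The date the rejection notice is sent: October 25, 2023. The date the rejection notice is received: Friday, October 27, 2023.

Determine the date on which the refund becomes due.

Adding 75 calendar days to October 27, 2023 gives January 10, 2024, which is the last day of the replacement period.
The date on which the refund becomes due: 60 calendar days after January 10, 2024 is March 10, 2024. That falls on a Sunday, so it rolls to the next business day, Monday, March 11, 2024.

March 11, 2024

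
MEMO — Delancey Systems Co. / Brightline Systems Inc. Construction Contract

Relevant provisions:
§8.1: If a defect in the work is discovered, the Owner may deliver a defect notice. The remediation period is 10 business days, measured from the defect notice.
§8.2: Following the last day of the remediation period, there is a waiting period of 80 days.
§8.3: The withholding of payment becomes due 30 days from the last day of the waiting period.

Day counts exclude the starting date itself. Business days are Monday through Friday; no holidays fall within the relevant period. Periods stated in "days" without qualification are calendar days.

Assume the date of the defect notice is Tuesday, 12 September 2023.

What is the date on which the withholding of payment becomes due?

The last day of the remediation period: 10 business days after Tuesday, 12 September 2023, skipping weekends — Sep 13, Sep 14, Sep 15, Sep 18, Sep 19, Sep 20, Sep 21, Sep 22, Sep 25, Sep 26 — lands on Tuesday, 26 September 2023.
The last day of the waiting period: 80 calendar days after 26 September 2023 is 15 December 2023.
The date on which the withholding of payment becomes due: 30 calendar days after 15 December 2023 is 14 January 2024.

14 January 2024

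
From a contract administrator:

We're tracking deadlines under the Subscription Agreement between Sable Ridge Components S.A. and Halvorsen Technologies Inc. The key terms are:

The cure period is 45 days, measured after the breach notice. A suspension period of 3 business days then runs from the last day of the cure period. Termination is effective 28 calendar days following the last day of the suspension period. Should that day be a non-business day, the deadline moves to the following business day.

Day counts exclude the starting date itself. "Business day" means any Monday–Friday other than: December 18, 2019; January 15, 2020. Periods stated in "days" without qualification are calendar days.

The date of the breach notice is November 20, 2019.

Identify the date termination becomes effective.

February 5, 2020

Adding 45 calendar days to November 20, 2019 gives January 4, 2020, which is the last day of the cure period.
The last day of the suspension period: counting 3 business days from Saturday, January 4, 2020 (Jan 6, Jan 7, Jan 8, skipping weekends) reaches Wednesday, January 8, 2020.
The date termination becomes effective: January 8, 2020 + 28 days = February 5, 2020. February 5, 2020 is a Wednesday and is not a listed holiday, so no roll-forward applies.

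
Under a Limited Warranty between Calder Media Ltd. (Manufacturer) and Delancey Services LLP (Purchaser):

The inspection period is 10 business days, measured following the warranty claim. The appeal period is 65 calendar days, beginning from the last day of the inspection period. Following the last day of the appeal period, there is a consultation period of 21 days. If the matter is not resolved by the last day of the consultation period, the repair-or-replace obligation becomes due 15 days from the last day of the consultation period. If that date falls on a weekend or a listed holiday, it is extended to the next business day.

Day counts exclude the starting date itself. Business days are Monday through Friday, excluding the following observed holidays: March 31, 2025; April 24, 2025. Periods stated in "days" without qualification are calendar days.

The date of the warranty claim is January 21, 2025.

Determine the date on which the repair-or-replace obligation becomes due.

The last day of the inspection period: counting 10 business days from Tuesday, January 21, 2025 (Jan 22, Jan 23, Jan 24, Jan 27, Jan 28, Jan 29, Jan 30, Jan 31, Feb 3, Feb 4, skipping weekends) reaches Tuesday, February 4, 2025.
The last day of the appeal period: February 4, 2025 + 65 days = April 10, 2025.
The last day of the consultation period: 21 calendar days after April 10, 2025 is May 1, 2025.
Adding 15 calendar days to May 1, 2025 gives May 16, 2025, which is the date on which the repair-or-replace obligation becomes due. May 16, 2025 is a Friday and is not a listed holiday, so no roll-forward applies.

May 16, 2025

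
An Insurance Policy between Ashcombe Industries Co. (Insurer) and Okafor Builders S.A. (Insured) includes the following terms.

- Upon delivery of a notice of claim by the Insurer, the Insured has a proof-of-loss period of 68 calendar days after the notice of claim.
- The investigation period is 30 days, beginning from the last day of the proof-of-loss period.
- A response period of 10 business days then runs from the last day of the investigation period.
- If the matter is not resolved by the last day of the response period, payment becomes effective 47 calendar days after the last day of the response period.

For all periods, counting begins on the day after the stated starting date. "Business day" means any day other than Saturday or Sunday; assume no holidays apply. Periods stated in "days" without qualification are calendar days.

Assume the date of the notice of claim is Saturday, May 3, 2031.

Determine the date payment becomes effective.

Oct 8, 2031

The last day of the proof-of-loss period: 68 calendar days after May 3, 2031 is Jul 10, 2031.
The last day of the investigation period: Jul 10, 2031 + 30 days = Aug 9, 2031.
From Saturday, Aug 9, 2031, 10 business days (Aug 11, Aug 12, Aug 13, Aug 14, Aug 15, Aug 18, Aug 19, Aug 20, Aug 21, Aug 22, skipping weekends) brings us to Friday, Aug 22, 2031, which is the last day of the response period.
The date payment becomes effective: 47 calendar days after Aug 22, 2031 is Oct 8, 2031.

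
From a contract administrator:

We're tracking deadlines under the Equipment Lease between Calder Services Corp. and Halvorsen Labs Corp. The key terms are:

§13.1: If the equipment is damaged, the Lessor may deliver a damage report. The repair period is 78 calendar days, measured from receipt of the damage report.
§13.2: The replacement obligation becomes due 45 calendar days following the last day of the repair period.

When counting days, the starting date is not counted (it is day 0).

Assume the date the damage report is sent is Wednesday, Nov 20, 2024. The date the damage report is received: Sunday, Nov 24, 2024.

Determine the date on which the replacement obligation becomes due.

The last day of the repair period: 78 calendar days after Nov 24, 2024 is Feb 10, 2025.
Adding 45 calendar days to Feb 10, 2025 gives Mar 27, 2025, which is the date on which the replacement obligation becomes due.

Mar 27, 2025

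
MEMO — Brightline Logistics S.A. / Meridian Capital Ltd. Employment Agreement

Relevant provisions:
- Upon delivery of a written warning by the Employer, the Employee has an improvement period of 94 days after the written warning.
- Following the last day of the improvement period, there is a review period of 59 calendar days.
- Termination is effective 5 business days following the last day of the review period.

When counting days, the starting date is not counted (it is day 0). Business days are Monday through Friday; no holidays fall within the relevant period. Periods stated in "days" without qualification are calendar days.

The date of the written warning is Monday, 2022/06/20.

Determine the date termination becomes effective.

Adding 94 calendar days to 2022/06/20 gives 2022/09/22, which is the last day of the improvement period.
The last day of the review period: 59 calendar days after 2022/09/22 is 2022/11/20.
From Sunday, 2022/11/20, 5 business days (Nov 21, Nov 22, Nov 23, Nov 24, Nov 25, skipping weekends) brings us to Friday, 2022/11/25, which is the date termination becomes effective.

2022/11/25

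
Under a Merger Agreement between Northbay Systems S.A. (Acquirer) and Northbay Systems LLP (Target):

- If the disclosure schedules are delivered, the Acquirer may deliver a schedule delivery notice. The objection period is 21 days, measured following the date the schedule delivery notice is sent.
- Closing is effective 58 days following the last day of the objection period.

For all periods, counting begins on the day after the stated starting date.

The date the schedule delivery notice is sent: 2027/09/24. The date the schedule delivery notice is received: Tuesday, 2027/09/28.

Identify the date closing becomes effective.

2027/12/12

Adding 21 calendar days to 2027/09/24 gives 2027/10/15, which is the last day of the objection period.
The date closing becomes effective: 58 calendar days after 2027/10/15 is 2027/12/12.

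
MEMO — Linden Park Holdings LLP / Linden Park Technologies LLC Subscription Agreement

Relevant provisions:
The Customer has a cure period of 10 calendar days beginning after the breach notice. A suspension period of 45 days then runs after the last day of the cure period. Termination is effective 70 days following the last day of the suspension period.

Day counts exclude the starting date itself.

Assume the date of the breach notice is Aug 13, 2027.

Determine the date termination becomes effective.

Adding 10 calendar days to Aug 13, 2027 gives Aug 23, 2027, which is the last day of the cure period.
The last day of the suspension period: Aug 23, 2027 + 45 days = Oct 7, 2027.
The date termination becomes effective: Oct 7, 2027 + 70 days = Dec 16, 2027.

Dec 16, 2027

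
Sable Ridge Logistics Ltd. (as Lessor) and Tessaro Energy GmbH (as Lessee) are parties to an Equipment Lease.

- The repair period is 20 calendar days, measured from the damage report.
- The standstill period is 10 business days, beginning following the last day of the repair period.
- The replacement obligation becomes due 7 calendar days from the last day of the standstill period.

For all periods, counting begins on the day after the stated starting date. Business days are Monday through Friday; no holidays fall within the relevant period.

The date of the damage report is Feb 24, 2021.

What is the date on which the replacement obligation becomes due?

Adding 20 calendar days to Feb 24, 2021 gives Mar 16, 2021, which is the last day of the repair period.
The last day of the standstill period: counting 10 business days from Tuesday, Mar 16, 2021 (Mar 17, Mar 18, Mar 19, Mar 22, Mar 23, Mar 24, Mar 25, Mar 26, Mar 29, Mar 30, skipping weekends) reaches Tuesday, Mar 30, 2021.
Adding 7 calendar days to Mar 30, 2021 gives Apr 6, 2021, which is the date on which the replacement obligation becomes due.

Apr 6, 2021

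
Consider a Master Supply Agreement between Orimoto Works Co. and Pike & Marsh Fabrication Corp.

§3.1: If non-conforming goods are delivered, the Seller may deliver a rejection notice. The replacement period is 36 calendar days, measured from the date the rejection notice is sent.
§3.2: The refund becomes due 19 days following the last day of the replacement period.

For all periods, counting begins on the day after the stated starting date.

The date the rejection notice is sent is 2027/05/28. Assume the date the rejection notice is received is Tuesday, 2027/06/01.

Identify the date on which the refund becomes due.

The last day of the replacement period: 2027/05/28 + 36 days = 2027/07/03.
The date on which the refund becomes due: 19 calendar days after 2027/07/03 is 2027/07/22.

2027/07/22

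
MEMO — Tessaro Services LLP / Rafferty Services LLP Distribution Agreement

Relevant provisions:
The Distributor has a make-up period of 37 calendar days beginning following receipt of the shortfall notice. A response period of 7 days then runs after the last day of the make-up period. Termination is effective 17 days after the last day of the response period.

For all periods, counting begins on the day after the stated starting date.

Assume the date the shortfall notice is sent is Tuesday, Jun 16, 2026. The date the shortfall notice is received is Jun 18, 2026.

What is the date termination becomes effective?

Aug 18, 2026

The last day of the make-up period: Jun 18, 2026 + 37 days = Jul 25, 2026.
The last day of the response period: Jul 25, 2026 + 7 days = Aug 1, 2026.
Adding 17 calendar days to Aug 1, 2026 gives Aug 18, 2026, which is the date termination becomes effective.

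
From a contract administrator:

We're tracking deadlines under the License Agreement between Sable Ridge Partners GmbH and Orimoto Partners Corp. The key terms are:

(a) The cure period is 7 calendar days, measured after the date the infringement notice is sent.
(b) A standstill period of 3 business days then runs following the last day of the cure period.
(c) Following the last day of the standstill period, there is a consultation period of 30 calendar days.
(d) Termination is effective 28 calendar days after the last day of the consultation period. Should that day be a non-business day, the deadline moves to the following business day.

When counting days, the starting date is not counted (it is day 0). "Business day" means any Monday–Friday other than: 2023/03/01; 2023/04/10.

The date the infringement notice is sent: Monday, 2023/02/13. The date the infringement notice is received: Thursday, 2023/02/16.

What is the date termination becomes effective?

2023/04/24

The last day of the cure period: 2023/02/13 + 7 days = 2023/02/20.
From Monday, 2023/02/20, 3 business days (Feb 21, Feb 22, Feb 23, skipping weekends) brings us to Thursday, 2023/02/23, which is the last day of the standstill period.
Adding 30 calendar days to 2023/02/23 gives 2023/03/25, which is the last day of the consultation period.
The date termination becomes effective: 28 calendar days after 2023/03/25 is 2023/04/22. That falls on a Saturday, so it rolls to the next business day, Monday, 2023/04/24.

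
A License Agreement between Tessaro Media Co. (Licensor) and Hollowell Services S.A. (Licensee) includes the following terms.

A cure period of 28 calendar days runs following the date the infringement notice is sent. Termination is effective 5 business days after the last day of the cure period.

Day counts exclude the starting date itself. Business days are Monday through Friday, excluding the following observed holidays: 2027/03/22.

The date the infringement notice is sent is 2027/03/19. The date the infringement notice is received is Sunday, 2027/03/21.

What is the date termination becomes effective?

2027/04/23

The last day of the cure period: 28 calendar days after 2027/03/19 is 2027/04/16.
From Friday, 2027/04/16, 5 business days (Apr 19, Apr 20, Apr 21, Apr 22, Apr 23, skipping weekends) brings us to Friday, 2027/04/23, which is the date termination becomes effective.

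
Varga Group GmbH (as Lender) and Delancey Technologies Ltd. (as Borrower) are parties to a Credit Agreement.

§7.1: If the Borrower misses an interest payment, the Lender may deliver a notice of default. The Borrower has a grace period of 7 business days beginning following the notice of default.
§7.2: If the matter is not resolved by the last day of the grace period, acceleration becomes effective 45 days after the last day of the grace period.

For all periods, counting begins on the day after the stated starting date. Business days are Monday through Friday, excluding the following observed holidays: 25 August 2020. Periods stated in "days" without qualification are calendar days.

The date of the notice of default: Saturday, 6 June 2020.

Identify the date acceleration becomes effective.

31 July 2020

The last day of the grace period: 7 business days after Saturday, 6 June 2020, skipping weekends — Jun 8, Jun 9, Jun 10, Jun 11, Jun 12, Jun 15, Jun 16 — lands on Tuesday, 16 June 2020.
Adding 45 calendar days to 16 June 2020 gives 31 July 2020, which is the date acceleration becomes effective.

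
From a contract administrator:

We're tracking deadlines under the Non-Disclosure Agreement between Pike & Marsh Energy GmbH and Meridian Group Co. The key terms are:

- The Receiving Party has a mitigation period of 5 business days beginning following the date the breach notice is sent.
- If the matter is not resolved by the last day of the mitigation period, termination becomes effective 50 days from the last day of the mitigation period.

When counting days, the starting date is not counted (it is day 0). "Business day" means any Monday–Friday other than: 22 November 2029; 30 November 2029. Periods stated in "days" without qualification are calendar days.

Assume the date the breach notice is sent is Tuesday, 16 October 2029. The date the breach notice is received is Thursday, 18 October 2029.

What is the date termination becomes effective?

12 December 2029

From Tuesday, 16 October 2029, 5 business days (Oct 17, Oct 18, Oct 19, Oct 22, Oct 23, skipping weekends) brings us to Tuesday, 23 October 2029, which is the last day of the mitigation period.
The date termination becomes effective: 23 October 2029 + 50 days = 12 December 2029.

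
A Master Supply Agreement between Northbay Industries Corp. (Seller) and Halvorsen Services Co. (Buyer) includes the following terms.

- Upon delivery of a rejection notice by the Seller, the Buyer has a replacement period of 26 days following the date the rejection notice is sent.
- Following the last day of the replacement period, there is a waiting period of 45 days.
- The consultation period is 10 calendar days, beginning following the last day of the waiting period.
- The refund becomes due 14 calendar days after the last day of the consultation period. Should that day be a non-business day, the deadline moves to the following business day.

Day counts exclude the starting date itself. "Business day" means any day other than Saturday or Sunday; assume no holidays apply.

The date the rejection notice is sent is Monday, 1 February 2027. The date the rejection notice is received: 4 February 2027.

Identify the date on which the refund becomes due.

7 May 2027

The last day of the replacement period: 1 February 2027 + 26 days = 27 February 2027.
The last day of the waiting period: 45 calendar days after 27 February 2027 is 13 April 2027.
The last day of the consultation period: 13 April 2027 + 10 days = 23 April 2027.
Adding 14 calendar days to 23 April 2027 gives 7 May 2027, which is the date on which the refund becomes due. 7 May 2027 is a Friday, so no roll-forward applies.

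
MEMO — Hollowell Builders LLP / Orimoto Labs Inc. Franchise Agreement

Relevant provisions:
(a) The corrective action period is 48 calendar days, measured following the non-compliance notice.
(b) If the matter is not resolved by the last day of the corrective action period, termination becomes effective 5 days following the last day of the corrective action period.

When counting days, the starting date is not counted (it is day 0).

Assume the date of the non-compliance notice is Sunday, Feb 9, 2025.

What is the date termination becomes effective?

The last day of the corrective action period: Feb 9, 2025 + 48 days = Mar 29, 2025.
Adding 5 calendar days to Mar 29, 2025 gives Apr 3, 2025, which is the date termination becomes effective.

Apr 3, 2025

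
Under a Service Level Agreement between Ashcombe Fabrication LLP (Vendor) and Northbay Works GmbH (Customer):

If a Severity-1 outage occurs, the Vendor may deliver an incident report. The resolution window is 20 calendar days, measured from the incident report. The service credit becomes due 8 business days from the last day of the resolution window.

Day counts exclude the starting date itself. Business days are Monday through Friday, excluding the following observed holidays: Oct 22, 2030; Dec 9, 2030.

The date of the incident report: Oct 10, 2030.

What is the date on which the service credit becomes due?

Nov 11, 2030

The last day of the resolution window: 20 calendar days after Oct 10, 2030 is Oct 30, 2030.
The date on which the service credit becomes due: counting 8 business days from Wednesday, Oct 30, 2030 (Oct 31, Nov 1, Nov 4, Nov 5, Nov 6, Nov 7, Nov 8, Nov 11, skipping weekends) reaches Monday, Nov 11, 2030.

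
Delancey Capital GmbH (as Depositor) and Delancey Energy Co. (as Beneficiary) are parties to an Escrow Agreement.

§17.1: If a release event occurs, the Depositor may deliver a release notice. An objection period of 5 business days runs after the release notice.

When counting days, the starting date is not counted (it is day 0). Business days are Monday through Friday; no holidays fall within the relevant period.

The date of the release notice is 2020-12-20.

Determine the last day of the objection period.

From Sunday, 2020-12-20, 5 business days (Dec 21, Dec 22, Dec 23, Dec 24, Dec 25, skipping weekends) brings us to Friday, 2020-12-25, which is the last day of the objection period.

2020-12-25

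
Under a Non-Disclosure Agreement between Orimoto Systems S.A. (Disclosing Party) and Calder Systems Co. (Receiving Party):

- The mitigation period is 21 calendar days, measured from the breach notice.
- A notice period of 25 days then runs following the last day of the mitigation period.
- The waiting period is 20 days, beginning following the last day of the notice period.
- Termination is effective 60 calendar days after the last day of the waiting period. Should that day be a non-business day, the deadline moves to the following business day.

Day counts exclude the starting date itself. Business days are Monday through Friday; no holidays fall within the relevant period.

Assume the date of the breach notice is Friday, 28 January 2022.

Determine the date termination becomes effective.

3 June 2022

Adding 21 calendar days to 28 January 2022 gives 18 February 2022, which is the last day of the mitigation period.
Adding 25 calendar days to 18 February 2022 gives 15 March 2022, which is the last day of the notice period.
The last day of the waiting period: 20 calendar days after 15 March 2022 is 4 April 2022.
The date termination becomes effective: 4 April 2022 + 60 days = 3 June 2022. 3 June 2022 is a Friday, so no roll-forward applies.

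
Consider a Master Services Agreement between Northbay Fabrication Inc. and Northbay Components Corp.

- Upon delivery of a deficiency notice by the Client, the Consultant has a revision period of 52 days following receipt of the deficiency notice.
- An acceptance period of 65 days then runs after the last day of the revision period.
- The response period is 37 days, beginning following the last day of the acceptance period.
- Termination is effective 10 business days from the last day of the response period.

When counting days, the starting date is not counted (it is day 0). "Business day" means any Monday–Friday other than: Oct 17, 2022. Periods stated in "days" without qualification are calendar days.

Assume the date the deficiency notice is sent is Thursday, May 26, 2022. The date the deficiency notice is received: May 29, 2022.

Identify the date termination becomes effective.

Nov 11, 2022

Adding 52 calendar days to May 29, 2022 gives Jul 20, 2022, which is the last day of the revision period.
The last day of the acceptance period: Jul 20, 2022 + 65 days = Sep 23, 2022.
Adding 37 calendar days to Sep 23, 2022 gives Oct 30, 2022, which is the last day of the response period.
The date termination becomes effective: 10 business days after Sunday, Oct 30, 2022, skipping weekends — Oct 31, Nov 1, Nov 2, Nov 3, Nov 4, Nov 7, Nov 8, Nov 9, Nov 10, Nov 11 — lands on Friday, Nov 11, 2022.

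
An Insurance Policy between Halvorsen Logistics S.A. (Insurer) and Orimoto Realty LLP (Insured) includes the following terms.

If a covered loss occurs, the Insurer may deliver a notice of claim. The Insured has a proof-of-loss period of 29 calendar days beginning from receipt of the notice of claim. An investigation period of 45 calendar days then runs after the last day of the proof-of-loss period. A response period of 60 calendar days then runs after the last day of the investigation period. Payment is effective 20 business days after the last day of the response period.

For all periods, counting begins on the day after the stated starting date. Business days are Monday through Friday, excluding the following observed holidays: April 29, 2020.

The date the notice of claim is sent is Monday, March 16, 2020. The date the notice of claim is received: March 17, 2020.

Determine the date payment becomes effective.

Adding 29 calendar days to March 17, 2020 gives April 15, 2020, which is the last day of the proof-of-loss period.
The last day of the investigation period: 45 calendar days after April 15, 2020 is May 30, 2020.
Adding 60 calendar days to May 30, 2020 gives July 29, 2020, which is the last day of the response period.
From Wednesday, July 29, 2020, 20 business days (Jul 30, Jul 31, Aug 3, Aug 4, …, Aug 24, Aug 25, Aug 26, skipping weekends) brings us to Wednesday, August 26, 2020, which is the date payment becomes effective.

August 26, 2020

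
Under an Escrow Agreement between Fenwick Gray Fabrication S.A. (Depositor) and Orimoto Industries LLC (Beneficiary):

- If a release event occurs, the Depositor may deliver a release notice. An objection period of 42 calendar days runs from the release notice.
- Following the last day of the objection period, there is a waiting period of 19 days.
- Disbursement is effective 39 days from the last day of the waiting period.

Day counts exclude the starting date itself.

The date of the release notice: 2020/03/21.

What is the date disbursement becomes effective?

The last day of the objection period: 42 calendar days after 2020/03/21 is 2020/05/02.
Adding 19 calendar days to 2020/05/02 gives 2020/05/21, which is the last day of the waiting period.
The date disbursement becomes effective: 39 calendar days after 2020/05/21 is 2020/06/29.

2020/06/29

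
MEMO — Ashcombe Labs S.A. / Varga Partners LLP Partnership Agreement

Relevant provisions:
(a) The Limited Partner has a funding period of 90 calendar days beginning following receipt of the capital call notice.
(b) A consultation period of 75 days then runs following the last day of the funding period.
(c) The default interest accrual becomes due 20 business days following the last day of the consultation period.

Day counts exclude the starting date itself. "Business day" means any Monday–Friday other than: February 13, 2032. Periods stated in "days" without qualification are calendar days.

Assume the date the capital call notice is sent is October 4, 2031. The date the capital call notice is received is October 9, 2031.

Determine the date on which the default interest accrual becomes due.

April 19, 2032

Adding 90 calendar days to October 9, 2031 gives January 7, 2032, which is the last day of the funding period.
The last day of the consultation period: 75 calendar days after January 7, 2032 is March 22, 2032.
The date on which the default interest accrual becomes due: 20 business days after Monday, March 22, 2032, skipping weekends — Mar 23, Mar 24, Mar 25, Mar 26, …, Apr 15, Apr 16, Apr 19 — lands on Monday, April 19, 2032.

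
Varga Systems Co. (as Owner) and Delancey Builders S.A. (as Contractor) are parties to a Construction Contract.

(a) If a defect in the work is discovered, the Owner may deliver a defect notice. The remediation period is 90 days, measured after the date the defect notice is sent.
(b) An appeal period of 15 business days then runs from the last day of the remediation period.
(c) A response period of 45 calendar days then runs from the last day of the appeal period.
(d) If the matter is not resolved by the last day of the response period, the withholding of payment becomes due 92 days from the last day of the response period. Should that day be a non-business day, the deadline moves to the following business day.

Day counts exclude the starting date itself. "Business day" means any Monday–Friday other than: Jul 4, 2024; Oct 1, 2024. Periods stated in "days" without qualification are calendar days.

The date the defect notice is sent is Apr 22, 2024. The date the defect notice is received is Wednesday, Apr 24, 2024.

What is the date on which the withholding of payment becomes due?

Dec 24, 2024

The last day of the remediation period: Apr 22, 2024 + 90 days = Jul 21, 2024.
The last day of the appeal period: counting 15 business days from Sunday, Jul 21, 2024 (Jul 22, Jul 23, Jul 24, Jul 25, …, Aug 7, Aug 8, Aug 9, skipping weekends) reaches Friday, Aug 9, 2024.
The last day of the response period: Aug 9, 2024 + 45 days = Sep 23, 2024.
Adding 92 calendar days to Sep 23, 2024 gives Dec 24, 2024, which is the date on which the withholding of payment becomes due. Dec 24, 2024 is a Tuesday and is not a listed holiday, so no roll-forward applies.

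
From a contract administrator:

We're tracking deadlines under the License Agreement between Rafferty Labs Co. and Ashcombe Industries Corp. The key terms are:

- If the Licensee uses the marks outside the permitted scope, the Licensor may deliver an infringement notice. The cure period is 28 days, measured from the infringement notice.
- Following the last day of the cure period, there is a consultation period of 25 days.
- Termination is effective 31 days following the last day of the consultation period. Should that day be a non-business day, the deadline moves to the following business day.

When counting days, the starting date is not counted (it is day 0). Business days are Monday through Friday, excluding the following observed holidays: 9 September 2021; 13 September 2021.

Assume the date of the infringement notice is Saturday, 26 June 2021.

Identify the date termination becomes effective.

20 September 2021

The last day of the cure period: 28 calendar days after 26 June 2021 is 24 July 2021.
Adding 25 calendar days to 24 July 2021 gives 18 August 2021, which is the last day of the consultation period.
Adding 31 calendar days to 18 August 2021 gives 18 September 2021, which is the date termination becomes effective. That falls on a Saturday, so it rolls to the next business day, Monday, 20 September 2021.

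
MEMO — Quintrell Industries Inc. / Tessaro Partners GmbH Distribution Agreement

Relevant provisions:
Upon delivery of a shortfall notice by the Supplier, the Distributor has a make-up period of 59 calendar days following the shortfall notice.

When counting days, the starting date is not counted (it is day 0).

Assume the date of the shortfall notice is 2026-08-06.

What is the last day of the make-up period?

The last day of the make-up period: 59 calendar days after 2026-08-06 is 2026-10-04.

2026-10-04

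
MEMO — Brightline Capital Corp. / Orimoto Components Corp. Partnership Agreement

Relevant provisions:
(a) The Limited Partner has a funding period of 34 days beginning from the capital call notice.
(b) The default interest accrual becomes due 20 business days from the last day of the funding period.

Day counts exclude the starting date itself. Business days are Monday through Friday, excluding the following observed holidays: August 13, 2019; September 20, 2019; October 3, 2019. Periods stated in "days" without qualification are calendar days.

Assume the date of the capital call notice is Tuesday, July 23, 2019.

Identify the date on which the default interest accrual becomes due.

September 24, 2019

The last day of the funding period: 34 calendar days after July 23, 2019 is August 26, 2019.
The date on which the default interest accrual becomes due: counting 20 business days from Monday, August 26, 2019 (Aug 27, Aug 28, Aug 29, Aug 30, …, Sep 19, Sep 23, Sep 24, skipping weekends and the listed holiday on Sep 20) reaches Tuesday, September 24, 2019.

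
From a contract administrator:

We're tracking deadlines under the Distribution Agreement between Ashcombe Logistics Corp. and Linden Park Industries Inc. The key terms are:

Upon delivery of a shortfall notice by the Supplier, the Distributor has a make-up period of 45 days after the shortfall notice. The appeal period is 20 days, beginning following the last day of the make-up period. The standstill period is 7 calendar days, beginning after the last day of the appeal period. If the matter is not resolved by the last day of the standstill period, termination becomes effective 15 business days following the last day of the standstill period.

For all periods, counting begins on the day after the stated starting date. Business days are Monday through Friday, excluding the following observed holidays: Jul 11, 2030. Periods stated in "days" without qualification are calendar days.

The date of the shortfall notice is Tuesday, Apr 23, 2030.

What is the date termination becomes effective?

The last day of the make-up period: 45 calendar days after Apr 23, 2030 is Jun 7, 2030.
The last day of the appeal period: Jun 7, 2030 + 20 days = Jun 27, 2030.
The last day of the standstill period: Jun 27, 2030 + 7 days = Jul 4, 2030.
The date termination becomes effective: counting 15 business days from Thursday, Jul 4, 2030 (Jul 5, Jul 8, Jul 9, Jul 10, …, Jul 24, Jul 25, Jul 26, skipping weekends and the listed holiday on Jul 11) reaches Friday, Jul 26, 2030.

Jul 26, 2030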